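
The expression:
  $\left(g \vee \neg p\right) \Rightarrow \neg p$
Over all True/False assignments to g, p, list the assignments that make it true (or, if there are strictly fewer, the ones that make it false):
is false only for:
  g=True, p=True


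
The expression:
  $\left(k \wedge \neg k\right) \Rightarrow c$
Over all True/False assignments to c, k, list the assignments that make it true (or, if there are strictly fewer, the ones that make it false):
is always true.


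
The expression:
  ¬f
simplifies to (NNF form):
¬f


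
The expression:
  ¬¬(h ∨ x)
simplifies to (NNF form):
h ∨ x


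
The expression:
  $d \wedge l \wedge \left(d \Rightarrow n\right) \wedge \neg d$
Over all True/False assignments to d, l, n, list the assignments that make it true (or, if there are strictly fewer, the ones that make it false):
is never true.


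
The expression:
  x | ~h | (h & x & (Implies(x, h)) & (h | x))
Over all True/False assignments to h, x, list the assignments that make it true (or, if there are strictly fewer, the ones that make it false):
is false only for:
  h=True, x=False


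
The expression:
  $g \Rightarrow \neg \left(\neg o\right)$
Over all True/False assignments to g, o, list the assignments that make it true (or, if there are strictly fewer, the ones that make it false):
is false only for:
  g=True, o=False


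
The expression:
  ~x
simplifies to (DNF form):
~x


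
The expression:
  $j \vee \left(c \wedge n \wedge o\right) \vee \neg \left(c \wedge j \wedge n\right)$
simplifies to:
$\text{True}$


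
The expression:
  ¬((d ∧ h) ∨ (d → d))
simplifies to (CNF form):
False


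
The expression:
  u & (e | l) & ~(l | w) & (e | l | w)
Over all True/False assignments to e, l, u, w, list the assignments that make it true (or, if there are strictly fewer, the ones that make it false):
is true only for:
  e=True, l=False, u=True, w=False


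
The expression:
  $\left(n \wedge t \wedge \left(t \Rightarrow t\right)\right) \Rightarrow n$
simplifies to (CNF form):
$\text{True}$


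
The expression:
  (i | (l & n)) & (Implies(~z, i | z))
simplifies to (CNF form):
(i | l) & (i | n) & (i | z)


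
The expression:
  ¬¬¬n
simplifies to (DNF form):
¬n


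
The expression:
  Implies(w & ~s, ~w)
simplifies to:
s | ~w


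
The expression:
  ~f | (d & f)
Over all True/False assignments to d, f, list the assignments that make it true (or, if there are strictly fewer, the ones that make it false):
is false only for:
  d=False, f=True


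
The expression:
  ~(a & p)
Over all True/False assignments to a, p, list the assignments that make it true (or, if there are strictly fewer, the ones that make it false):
is false only for:
  a=True, p=True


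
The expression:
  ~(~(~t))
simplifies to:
~t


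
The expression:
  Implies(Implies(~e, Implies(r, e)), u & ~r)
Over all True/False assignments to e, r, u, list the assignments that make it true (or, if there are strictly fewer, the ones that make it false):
is true only for:
  e=False, r=False, u=True;
  e=False, r=True, u=False;
  e=False, r=True, u=True;
  e=True, r=False, u=True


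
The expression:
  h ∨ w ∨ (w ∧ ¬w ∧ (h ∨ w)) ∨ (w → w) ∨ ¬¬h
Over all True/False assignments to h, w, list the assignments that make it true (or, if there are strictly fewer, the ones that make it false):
is always true.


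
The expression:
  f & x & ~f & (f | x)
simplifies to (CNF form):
False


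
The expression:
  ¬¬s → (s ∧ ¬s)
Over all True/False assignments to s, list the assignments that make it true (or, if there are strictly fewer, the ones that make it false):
is true only for:
  s=False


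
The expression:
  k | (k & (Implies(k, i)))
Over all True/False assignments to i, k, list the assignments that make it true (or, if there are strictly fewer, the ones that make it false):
is true only for:
  i=False, k=True;
  i=True, k=True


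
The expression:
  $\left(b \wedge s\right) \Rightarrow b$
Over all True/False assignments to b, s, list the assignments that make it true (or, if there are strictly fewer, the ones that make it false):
is always true.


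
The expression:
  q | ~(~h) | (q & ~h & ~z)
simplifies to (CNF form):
h | q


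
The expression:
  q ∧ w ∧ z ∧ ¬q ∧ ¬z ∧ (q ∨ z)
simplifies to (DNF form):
False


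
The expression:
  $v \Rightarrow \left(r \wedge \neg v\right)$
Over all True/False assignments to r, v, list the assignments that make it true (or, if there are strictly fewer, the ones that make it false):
is true only for:
  r=False, v=False;
  r=True, v=False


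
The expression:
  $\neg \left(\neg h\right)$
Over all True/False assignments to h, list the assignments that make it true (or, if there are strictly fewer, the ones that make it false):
is true only for:
  h=True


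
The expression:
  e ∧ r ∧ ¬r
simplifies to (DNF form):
False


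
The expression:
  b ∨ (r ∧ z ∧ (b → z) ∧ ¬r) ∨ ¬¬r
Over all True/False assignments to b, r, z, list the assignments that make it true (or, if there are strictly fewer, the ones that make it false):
is false only for:
  b=False, r=False, z=False;
  b=False, r=False, z=True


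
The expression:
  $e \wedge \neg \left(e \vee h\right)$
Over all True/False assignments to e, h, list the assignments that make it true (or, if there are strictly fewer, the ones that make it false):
is never true.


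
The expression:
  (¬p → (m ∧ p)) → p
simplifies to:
True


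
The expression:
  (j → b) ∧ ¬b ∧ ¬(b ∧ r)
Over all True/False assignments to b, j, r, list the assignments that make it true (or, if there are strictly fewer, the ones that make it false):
is true only for:
  b=False, j=False, r=False;
  b=False, j=False, r=True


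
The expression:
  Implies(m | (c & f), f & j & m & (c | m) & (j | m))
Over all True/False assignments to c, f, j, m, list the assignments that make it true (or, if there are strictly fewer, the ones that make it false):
is true only for:
  c=False, f=False, j=False, m=False;
  c=False, f=False, j=True, m=False;
  c=False, f=True, j=False, m=False;
  c=False, f=True, j=True, m=False;
  c=False, f=True, j=True, m=True;
  c=True, f=False, j=False, m=False;
  c=True, f=False, j=True, m=False;
  c=True, f=True, j=True, m=True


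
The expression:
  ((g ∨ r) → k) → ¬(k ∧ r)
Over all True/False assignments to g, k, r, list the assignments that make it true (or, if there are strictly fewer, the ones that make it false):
is false only for:
  g=False, k=True, r=True;
  g=True, k=True, r=True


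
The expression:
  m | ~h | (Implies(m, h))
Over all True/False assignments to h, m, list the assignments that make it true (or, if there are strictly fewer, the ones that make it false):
is always true.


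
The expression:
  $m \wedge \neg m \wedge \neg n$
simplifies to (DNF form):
$\text{False}$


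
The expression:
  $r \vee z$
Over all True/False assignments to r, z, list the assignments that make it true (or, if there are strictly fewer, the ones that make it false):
is false only for:
  r=False, z=False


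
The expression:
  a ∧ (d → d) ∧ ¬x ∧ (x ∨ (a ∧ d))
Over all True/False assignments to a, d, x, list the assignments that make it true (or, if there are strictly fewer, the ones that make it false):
is true only for:
  a=True, d=True, x=False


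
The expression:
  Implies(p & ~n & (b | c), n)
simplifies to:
n | ~p | (~b & ~c)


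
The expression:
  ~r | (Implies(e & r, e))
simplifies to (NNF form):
True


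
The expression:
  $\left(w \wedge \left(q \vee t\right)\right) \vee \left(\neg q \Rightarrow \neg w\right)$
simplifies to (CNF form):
$q \vee t \vee \neg w$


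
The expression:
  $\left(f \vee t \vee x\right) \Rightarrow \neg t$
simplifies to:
$\neg t$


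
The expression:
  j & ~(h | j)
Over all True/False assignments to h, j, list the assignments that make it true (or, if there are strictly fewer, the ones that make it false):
is never true.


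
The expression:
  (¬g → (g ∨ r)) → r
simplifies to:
r ∨ ¬g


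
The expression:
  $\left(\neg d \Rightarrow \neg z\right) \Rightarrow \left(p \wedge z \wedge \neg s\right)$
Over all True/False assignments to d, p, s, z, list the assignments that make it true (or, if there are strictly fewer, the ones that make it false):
is true only for:
  d=False, p=False, s=False, z=True;
  d=False, p=False, s=True, z=True;
  d=False, p=True, s=False, z=True;
  d=False, p=True, s=True, z=True;
  d=True, p=True, s=False, z=True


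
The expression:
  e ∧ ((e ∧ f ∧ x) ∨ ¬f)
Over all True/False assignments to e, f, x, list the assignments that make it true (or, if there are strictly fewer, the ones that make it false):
is true only for:
  e=True, f=False, x=False;
  e=True, f=False, x=True;
  e=True, f=True, x=True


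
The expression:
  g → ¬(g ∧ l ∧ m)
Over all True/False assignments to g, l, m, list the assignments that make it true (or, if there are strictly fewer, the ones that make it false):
is false only for:
  g=True, l=True, m=True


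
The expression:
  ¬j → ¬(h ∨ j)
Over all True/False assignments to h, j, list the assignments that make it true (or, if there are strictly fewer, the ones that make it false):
is false only for:
  h=True, j=False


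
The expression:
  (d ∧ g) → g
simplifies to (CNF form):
True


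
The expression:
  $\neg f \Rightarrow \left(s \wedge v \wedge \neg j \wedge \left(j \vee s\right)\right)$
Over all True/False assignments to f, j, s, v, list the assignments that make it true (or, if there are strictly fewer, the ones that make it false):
is false only for:
  f=False, j=False, s=False, v=False;
  f=False, j=False, s=False, v=True;
  f=False, j=False, s=True, v=False;
  f=False, j=True, s=False, v=False;
  f=False, j=True, s=False, v=True;
  f=False, j=True, s=True, v=False;
  f=False, j=True, s=True, v=True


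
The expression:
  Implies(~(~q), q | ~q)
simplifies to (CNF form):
True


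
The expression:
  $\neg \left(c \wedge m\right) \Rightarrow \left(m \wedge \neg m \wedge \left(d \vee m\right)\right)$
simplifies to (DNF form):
$c \wedge m$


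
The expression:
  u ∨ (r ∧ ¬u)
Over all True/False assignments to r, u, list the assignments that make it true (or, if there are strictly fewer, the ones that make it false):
is false only for:
  r=False, u=False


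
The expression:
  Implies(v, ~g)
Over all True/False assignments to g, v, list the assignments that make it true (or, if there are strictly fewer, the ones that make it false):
is false only for:
  g=True, v=True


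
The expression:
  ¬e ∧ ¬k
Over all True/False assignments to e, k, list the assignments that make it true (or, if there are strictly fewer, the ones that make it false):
is true only for:
  e=False, k=False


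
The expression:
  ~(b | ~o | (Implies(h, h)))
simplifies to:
False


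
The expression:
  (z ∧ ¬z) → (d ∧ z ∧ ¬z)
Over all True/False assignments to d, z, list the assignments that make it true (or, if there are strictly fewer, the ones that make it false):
is always true.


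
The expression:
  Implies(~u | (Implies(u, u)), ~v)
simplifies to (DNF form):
~v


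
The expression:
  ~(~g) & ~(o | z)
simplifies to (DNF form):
g & ~o & ~z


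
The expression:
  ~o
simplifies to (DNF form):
~o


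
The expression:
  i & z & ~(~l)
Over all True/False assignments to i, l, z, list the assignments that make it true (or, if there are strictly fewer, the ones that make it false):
is true only for:
  i=True, l=True, z=True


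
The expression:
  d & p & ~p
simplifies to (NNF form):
False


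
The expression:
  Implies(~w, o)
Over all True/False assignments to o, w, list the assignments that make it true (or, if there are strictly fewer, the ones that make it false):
is false only for:
  o=False, w=False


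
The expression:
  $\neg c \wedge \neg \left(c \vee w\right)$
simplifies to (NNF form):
$\neg c \wedge \neg w$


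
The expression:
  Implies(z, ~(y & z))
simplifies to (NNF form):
~y | ~z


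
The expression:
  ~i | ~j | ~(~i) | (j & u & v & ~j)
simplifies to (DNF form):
True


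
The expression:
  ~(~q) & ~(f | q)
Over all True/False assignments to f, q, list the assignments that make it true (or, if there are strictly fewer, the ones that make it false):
is never true.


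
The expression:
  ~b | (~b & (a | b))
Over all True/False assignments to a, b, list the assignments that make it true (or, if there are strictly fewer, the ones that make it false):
is true only for:
  a=False, b=False;
  a=True, b=False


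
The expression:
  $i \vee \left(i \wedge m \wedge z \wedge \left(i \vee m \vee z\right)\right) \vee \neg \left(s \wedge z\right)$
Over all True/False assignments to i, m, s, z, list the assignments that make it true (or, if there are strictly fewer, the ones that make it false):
is false only for:
  i=False, m=False, s=True, z=True;
  i=False, m=True, s=True, z=True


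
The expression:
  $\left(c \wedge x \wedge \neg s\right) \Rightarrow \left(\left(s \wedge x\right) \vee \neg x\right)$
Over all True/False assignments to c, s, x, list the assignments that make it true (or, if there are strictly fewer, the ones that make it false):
is false only for:
  c=True, s=False, x=True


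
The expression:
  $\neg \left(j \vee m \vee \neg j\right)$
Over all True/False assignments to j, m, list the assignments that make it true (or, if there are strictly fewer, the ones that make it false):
is never true.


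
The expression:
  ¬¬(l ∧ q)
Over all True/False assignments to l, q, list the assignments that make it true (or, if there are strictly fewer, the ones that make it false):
is true only for:
  l=True, q=True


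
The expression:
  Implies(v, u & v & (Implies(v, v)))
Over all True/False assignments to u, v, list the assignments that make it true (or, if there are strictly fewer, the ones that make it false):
is false only for:
  u=False, v=True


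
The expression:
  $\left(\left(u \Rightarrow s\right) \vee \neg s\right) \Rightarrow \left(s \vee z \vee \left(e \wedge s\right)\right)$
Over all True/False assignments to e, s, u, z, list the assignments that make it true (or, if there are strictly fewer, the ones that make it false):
is false only for:
  e=False, s=False, u=False, z=False;
  e=False, s=False, u=True, z=False;
  e=True, s=False, u=False, z=False;
  e=True, s=False, u=True, z=False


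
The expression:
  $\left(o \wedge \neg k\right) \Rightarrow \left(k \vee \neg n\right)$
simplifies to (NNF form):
$k \vee \neg n \vee \neg o$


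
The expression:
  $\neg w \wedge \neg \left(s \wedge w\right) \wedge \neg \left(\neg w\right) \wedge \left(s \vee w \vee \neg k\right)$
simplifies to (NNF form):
$\text{False}$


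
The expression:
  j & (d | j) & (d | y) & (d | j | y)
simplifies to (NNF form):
j & (d | y)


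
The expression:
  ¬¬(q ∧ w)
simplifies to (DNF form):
q ∧ w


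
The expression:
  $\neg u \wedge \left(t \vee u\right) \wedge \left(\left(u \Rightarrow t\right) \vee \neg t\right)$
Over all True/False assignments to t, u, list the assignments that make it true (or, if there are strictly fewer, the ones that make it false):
is true only for:
  t=True, u=False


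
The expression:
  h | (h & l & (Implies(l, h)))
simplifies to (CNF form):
h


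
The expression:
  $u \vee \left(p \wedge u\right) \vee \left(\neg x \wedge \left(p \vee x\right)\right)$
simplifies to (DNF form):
$u \vee \left(p \wedge \neg x\right)$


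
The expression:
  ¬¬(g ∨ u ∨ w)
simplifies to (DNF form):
g ∨ u ∨ w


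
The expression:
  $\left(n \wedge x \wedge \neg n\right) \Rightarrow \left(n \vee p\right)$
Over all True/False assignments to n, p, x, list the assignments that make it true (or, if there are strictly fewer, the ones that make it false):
is always true.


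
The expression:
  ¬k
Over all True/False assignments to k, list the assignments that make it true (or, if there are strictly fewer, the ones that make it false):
is true only for:
  k=False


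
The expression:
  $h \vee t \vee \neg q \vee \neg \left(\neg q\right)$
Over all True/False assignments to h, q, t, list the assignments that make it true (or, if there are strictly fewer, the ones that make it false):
is always true.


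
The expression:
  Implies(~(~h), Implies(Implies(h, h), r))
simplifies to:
r | ~h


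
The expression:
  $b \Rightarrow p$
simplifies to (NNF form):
$p \vee \neg b$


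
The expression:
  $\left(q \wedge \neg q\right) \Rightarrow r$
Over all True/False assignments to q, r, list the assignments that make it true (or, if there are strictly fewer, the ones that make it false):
is always true.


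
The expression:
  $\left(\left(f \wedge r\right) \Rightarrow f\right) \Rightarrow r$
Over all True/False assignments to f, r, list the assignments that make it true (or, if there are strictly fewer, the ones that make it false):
is true only for:
  f=False, r=True;
  f=True, r=True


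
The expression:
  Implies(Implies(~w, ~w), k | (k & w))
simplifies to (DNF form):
k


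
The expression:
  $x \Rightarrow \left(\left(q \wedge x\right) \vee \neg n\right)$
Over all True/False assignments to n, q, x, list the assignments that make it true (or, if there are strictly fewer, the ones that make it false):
is false only for:
  n=True, q=False, x=True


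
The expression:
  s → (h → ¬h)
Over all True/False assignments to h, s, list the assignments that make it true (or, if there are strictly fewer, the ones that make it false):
is false only for:
  h=True, s=True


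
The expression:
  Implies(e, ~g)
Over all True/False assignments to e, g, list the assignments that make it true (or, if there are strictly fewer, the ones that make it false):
is false only for:
  e=True, g=True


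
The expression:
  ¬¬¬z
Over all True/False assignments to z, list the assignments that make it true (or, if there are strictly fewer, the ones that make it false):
is true only for:
  z=False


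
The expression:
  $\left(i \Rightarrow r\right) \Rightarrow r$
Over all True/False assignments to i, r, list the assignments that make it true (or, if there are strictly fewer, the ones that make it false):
is false only for:
  i=False, r=False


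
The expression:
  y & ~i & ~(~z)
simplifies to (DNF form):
y & z & ~i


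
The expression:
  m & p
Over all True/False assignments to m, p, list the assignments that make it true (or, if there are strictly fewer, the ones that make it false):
is true only for:
  m=True, p=True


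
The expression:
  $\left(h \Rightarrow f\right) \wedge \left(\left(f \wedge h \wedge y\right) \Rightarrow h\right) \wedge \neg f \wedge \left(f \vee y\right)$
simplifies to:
$y \wedge \neg f \wedge \neg h$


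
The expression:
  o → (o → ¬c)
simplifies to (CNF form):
¬c ∨ ¬o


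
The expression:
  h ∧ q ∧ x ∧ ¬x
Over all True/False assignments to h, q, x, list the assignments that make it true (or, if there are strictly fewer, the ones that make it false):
is never true.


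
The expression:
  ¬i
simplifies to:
¬i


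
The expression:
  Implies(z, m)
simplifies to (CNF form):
m | ~z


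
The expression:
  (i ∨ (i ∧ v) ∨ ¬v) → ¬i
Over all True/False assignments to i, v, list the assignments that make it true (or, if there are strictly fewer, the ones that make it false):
is true only for:
  i=False, v=False;
  i=False, v=True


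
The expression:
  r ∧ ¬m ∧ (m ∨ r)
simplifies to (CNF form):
r ∧ ¬m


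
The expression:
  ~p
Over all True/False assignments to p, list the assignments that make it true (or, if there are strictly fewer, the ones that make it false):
is true only for:
  p=False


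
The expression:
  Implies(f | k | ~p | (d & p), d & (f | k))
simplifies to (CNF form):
(d | p) & (d | ~f) & (d | ~k) & (f | k | ~d)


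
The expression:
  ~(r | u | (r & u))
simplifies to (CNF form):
~r & ~u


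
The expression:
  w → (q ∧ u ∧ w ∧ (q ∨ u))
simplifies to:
(q ∧ u) ∨ ¬w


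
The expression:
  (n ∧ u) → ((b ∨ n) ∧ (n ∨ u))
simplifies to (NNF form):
True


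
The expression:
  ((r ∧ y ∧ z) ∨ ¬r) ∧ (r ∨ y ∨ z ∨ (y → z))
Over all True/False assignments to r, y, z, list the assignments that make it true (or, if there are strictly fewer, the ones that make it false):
is false only for:
  r=True, y=False, z=False;
  r=True, y=False, z=True;
  r=True, y=True, z=False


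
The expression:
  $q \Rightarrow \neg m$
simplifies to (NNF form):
$\neg m \vee \neg q$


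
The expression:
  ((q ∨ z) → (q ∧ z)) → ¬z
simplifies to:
¬q ∨ ¬z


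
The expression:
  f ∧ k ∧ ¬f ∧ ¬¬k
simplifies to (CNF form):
False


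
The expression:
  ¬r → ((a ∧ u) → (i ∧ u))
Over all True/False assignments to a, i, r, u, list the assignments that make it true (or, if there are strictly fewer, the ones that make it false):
is false only for:
  a=True, i=False, r=False, u=True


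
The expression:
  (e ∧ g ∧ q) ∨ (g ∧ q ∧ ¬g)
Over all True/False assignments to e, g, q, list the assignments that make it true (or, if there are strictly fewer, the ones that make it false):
is true only for:
  e=True, g=True, q=True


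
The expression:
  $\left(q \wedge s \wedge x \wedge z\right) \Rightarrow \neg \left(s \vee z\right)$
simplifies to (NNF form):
$\neg q \vee \neg s \vee \neg x \vee \neg z$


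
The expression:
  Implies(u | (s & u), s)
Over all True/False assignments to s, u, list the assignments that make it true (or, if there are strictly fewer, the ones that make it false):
is false only for:
  s=False, u=True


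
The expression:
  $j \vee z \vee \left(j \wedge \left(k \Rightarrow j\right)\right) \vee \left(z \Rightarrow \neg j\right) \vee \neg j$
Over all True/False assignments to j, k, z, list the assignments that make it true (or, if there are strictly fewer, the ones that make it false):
is always true.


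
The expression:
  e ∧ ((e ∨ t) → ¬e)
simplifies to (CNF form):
False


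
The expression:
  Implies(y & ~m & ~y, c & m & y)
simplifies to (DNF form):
True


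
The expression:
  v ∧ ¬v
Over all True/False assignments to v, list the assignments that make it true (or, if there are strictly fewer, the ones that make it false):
is never true.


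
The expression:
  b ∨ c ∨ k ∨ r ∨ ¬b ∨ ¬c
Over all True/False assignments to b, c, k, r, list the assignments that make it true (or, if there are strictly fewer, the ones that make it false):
is always true.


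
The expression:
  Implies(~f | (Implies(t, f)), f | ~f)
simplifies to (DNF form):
True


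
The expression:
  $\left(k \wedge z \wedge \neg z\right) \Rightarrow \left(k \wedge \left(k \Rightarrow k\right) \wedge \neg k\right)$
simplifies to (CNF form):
$\text{True}$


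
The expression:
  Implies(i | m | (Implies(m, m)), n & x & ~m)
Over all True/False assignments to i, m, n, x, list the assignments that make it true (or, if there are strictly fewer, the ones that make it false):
is true only for:
  i=False, m=False, n=True, x=True;
  i=True, m=False, n=True, x=True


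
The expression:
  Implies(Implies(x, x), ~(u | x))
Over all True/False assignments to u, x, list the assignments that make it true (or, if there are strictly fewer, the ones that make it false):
is true only for:
  u=False, x=False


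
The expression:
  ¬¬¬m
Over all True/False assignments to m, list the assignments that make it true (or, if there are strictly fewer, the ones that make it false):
is true only for:
  m=False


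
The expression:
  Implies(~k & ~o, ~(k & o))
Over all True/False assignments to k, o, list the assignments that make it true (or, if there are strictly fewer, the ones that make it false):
is always true.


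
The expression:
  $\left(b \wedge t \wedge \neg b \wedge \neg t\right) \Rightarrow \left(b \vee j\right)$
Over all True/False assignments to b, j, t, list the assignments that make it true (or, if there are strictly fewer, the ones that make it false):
is always true.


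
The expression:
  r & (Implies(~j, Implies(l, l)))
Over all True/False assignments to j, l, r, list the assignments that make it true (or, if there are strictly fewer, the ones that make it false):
is true only for:
  j=False, l=False, r=True;
  j=False, l=True, r=True;
  j=True, l=False, r=True;
  j=True, l=True, r=True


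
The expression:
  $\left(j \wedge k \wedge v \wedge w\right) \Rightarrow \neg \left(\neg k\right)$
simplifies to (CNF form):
$\text{True}$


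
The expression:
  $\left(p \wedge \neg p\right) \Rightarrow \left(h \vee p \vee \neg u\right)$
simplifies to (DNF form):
$\text{True}$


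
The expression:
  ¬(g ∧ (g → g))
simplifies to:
¬g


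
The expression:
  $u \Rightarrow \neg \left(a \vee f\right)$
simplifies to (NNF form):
$\left(\neg a \wedge \neg f\right) \vee \neg u$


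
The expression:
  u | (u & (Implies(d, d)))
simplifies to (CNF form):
u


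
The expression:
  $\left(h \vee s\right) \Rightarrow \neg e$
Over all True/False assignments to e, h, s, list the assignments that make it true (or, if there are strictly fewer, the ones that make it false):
is false only for:
  e=True, h=False, s=True;
  e=True, h=True, s=False;
  e=True, h=True, s=True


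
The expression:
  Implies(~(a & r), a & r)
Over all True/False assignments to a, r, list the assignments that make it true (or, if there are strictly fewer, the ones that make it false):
is true only for:
  a=True, r=True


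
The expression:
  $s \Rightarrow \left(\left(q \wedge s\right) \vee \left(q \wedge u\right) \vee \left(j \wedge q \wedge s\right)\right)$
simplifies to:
$q \vee \neg s$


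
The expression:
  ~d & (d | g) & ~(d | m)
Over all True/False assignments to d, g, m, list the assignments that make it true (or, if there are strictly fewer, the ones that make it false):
is true only for:
  d=False, g=True, m=False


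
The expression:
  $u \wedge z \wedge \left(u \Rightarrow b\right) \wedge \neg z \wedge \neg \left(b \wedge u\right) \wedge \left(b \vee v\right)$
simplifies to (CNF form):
$\text{False}$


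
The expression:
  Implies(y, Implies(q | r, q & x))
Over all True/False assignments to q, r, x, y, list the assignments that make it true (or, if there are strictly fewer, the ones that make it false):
is false only for:
  q=False, r=True, x=False, y=True;
  q=False, r=True, x=True, y=True;
  q=True, r=False, x=False, y=True;
  q=True, r=True, x=False, y=True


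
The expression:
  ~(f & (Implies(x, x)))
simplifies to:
~f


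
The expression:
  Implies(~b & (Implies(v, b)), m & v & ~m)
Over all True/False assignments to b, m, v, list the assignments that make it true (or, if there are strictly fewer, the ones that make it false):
is false only for:
  b=False, m=False, v=False;
  b=False, m=True, v=False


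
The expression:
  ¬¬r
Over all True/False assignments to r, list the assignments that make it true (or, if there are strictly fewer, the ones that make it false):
is true only for:
  r=True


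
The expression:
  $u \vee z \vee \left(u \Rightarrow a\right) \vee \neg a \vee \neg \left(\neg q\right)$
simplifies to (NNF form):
$\text{True}$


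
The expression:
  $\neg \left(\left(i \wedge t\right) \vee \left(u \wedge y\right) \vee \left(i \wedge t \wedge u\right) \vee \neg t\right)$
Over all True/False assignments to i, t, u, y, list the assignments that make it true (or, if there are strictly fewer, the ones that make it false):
is true only for:
  i=False, t=True, u=False, y=False;
  i=False, t=True, u=False, y=True;
  i=False, t=True, u=True, y=False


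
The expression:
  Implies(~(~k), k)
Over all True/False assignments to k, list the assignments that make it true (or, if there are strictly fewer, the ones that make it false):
is always true.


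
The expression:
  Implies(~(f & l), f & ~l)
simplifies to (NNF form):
f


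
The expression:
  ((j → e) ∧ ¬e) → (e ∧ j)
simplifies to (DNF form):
e ∨ j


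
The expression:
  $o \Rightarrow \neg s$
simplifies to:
$\neg o \vee \neg s$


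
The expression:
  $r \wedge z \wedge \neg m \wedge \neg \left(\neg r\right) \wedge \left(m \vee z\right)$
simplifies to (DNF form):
$r \wedge z \wedge \neg m$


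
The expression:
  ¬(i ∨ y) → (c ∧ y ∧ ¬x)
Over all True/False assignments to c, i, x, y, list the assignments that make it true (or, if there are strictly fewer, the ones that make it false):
is false only for:
  c=False, i=False, x=False, y=False;
  c=False, i=False, x=True, y=False;
  c=True, i=False, x=False, y=False;
  c=True, i=False, x=True, y=False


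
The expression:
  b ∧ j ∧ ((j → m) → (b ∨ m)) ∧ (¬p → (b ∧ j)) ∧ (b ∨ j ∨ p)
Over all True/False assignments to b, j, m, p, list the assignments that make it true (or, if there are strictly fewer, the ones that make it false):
is true only for:
  b=True, j=True, m=False, p=False;
  b=True, j=True, m=False, p=True;
  b=True, j=True, m=True, p=False;
  b=True, j=True, m=True, p=True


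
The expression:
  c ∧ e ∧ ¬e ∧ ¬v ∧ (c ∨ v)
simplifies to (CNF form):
False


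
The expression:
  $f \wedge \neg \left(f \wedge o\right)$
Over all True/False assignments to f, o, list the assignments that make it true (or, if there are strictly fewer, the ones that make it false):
is true only for:
  f=True, o=False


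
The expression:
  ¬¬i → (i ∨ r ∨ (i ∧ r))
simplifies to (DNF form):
True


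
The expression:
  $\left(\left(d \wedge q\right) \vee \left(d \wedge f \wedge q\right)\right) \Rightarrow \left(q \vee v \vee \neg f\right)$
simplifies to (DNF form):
$\text{True}$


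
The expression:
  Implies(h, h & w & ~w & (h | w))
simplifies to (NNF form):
~h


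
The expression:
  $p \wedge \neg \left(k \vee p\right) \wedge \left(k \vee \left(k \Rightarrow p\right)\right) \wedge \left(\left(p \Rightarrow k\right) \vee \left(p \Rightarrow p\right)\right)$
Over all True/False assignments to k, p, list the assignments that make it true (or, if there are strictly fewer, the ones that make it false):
is never true.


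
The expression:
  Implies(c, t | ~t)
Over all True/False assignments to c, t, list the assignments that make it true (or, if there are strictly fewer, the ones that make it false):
is always true.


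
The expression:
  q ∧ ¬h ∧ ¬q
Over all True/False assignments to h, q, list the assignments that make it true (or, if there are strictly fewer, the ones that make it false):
is never true.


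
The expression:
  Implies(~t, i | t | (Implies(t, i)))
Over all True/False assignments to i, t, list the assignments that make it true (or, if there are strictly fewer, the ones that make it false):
is always true.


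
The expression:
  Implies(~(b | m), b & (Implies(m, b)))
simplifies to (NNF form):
b | m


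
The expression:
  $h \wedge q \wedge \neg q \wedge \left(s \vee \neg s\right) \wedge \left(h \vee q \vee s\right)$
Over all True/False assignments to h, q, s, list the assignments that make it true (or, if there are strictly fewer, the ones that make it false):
is never true.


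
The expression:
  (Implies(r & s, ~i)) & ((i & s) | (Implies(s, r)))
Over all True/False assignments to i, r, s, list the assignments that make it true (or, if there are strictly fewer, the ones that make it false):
is false only for:
  i=False, r=False, s=True;
  i=True, r=True, s=True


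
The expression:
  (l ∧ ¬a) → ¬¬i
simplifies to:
a ∨ i ∨ ¬l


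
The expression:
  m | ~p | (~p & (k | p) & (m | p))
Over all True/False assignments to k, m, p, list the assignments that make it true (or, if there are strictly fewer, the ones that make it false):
is false only for:
  k=False, m=False, p=True;
  k=True, m=False, p=True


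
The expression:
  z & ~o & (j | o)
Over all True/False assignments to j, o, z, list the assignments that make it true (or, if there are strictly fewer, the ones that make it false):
is true only for:
  j=True, o=False, z=True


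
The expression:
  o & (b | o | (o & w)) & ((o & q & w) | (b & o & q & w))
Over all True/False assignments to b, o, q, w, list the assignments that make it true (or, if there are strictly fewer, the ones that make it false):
is true only for:
  b=False, o=True, q=True, w=True;
  b=True, o=True, q=True, w=True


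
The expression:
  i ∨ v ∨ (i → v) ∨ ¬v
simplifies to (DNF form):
True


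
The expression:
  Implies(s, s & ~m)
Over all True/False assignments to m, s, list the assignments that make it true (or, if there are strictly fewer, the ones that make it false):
is false only for:
  m=True, s=True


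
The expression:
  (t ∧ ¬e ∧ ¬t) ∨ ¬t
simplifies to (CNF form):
¬t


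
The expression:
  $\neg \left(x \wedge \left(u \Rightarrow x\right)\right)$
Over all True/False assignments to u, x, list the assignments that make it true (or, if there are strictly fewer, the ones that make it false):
is true only for:
  u=False, x=False;
  u=True, x=False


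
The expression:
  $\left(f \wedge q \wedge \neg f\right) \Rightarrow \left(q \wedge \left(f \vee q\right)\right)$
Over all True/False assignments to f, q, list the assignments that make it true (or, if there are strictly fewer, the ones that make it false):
is always true.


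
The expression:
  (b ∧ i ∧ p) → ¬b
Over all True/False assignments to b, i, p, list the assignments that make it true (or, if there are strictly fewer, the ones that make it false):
is false only for:
  b=True, i=True, p=True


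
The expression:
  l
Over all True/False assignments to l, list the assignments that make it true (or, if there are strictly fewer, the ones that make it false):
is true only for:
  l=True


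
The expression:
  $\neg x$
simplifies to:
$\neg x$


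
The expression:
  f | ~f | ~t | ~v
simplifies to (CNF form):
True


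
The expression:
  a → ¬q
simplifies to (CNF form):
¬a ∨ ¬q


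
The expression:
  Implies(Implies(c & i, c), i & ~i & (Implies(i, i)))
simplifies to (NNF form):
False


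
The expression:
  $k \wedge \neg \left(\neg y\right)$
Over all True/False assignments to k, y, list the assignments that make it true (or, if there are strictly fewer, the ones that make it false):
is true only for:
  k=True, y=True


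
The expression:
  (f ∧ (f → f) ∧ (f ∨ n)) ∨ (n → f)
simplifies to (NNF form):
f ∨ ¬n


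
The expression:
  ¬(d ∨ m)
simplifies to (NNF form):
¬d ∧ ¬m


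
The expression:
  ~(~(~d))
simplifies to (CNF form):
~d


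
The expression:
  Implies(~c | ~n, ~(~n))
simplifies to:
n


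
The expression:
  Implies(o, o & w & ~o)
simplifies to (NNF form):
~o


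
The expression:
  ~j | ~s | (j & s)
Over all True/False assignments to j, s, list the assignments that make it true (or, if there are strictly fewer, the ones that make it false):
is always true.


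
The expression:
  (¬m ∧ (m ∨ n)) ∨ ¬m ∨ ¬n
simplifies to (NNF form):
¬m ∨ ¬n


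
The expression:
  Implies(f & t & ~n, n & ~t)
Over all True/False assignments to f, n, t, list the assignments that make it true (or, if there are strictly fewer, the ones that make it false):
is false only for:
  f=True, n=False, t=True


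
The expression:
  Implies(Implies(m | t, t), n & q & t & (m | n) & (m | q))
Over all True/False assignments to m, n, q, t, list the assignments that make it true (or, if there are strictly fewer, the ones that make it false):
is true only for:
  m=False, n=True, q=True, t=True;
  m=True, n=False, q=False, t=False;
  m=True, n=False, q=True, t=False;
  m=True, n=True, q=False, t=False;
  m=True, n=True, q=True, t=False;
  m=True, n=True, q=True, t=True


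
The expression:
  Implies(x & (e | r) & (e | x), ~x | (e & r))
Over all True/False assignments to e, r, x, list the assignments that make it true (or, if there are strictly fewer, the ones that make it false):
is false only for:
  e=False, r=True, x=True;
  e=True, r=False, x=True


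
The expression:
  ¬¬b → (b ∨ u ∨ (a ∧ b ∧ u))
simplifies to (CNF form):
True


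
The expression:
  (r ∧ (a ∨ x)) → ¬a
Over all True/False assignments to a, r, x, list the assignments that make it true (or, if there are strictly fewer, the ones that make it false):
is false only for:
  a=True, r=True, x=False;
  a=True, r=True, x=True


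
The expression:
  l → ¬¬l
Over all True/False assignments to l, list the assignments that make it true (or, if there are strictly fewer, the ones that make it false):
is always true.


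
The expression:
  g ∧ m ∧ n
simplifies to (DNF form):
g ∧ m ∧ n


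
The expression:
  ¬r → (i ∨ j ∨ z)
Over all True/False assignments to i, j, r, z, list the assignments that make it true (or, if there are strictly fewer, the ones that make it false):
is false only for:
  i=False, j=False, r=False, z=False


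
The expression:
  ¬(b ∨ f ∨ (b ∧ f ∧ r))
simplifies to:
¬b ∧ ¬f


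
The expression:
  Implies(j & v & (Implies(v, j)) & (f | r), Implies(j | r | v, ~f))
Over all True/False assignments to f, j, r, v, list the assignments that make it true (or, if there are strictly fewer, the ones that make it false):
is false only for:
  f=True, j=True, r=False, v=True;
  f=True, j=True, r=True, v=True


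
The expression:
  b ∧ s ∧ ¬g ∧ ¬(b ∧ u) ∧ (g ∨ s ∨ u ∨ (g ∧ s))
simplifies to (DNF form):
b ∧ s ∧ ¬g ∧ ¬u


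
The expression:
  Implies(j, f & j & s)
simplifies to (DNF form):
~j | (f & s)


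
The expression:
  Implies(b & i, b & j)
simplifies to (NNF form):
j | ~b | ~i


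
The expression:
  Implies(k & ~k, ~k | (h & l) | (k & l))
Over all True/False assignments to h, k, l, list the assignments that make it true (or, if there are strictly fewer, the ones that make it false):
is always true.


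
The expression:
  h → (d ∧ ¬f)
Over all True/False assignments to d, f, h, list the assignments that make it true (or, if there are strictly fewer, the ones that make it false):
is false only for:
  d=False, f=False, h=True;
  d=False, f=True, h=True;
  d=True, f=True, h=True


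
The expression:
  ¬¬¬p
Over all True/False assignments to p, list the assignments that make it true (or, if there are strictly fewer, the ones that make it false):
is true only for:
  p=False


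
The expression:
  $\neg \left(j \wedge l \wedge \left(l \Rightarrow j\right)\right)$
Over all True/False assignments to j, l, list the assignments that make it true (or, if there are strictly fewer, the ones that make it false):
is false only for:
  j=True, l=True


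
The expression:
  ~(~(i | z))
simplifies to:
i | z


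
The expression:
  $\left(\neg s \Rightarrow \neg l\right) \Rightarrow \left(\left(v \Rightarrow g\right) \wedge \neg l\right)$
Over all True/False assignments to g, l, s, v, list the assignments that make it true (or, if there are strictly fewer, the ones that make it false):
is false only for:
  g=False, l=False, s=False, v=True;
  g=False, l=False, s=True, v=True;
  g=False, l=True, s=True, v=False;
  g=False, l=True, s=True, v=True;
  g=True, l=True, s=True, v=False;
  g=True, l=True, s=True, v=True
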